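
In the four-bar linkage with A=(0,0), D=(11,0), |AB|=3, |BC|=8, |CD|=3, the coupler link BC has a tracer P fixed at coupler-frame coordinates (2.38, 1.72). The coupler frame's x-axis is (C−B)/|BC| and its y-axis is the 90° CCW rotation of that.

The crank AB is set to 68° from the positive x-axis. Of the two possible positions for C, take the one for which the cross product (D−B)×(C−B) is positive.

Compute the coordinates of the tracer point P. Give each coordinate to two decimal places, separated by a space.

3.60 4.36

A=(0,0), D=(11.00,0)
B = A + 3.00·(cos68°, sin68°) = (1.1238, 2.7816)
|BD| = 10.2604
circle(B,8.00) ∩ circle(D,3.00): a=7.8104, h=1.7313
  candidates: C₊=(9.1111,2.3307) cross=17.764; C₋=(8.1724,-1.0023) cross=-17.764
  mode + wants cross > 0 → take C=(9.1111,2.3307) (cross=17.764)
ex = (C−B)/|BC| = (0.9984,-0.0564); ey = (0.0564,0.9984)
P = B + 2.38·ex + 1.72·ey = (3.5970,4.3647)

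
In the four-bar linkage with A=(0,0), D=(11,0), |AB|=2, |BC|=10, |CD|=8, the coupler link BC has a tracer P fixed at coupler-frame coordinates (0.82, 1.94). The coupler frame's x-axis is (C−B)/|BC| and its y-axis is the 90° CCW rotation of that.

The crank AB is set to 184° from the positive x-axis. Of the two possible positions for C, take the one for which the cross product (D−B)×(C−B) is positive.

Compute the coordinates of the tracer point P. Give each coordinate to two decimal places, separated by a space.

-2.56 1.89

A=(0,0), D=(11.00,0)
B = A + 2.00·(cos184°, sin184°) = (-1.9951, -0.1395)
|BD| = 12.9959
circle(B,10.00) ∩ circle(D,8.00): a=7.8830, h=6.1529
  candidates: C₊=(5.8214,6.0977) cross=79.963; C₋=(5.9535,-6.2075) cross=-79.963
  mode + wants cross > 0 → take C=(5.8214,6.0977) (cross=79.963)
ex = (C−B)/|BC| = (0.7816,0.6237); ey = (-0.6237,0.7816)
P = B + 0.82·ex + 1.94·ey = (-2.5642,1.8883)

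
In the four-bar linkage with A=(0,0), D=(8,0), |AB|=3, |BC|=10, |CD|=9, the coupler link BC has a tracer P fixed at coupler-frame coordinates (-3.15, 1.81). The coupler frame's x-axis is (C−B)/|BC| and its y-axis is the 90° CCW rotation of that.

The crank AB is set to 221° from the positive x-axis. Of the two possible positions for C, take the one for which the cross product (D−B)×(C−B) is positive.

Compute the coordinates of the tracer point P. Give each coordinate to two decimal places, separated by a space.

A=(0,0), D=(8.00,0)
B = A + 3.00·(cos221°, sin221°) = (-2.2641, -1.9682)
|BD| = 10.4511
circle(B,10.00) ∩ circle(D,9.00): a=6.1346, h=7.8973
  candidates: C₊=(2.2734,6.9431) cross=82.536; C₋=(5.2479,-8.5689) cross=-82.536
  mode + wants cross > 0 → take C=(2.2734,6.9431) (cross=82.536)
ex = (C−B)/|BC| = (0.4538,0.8911); ey = (-0.8911,0.4538)
P = B + -3.15·ex + 1.81·ey = (-5.3064,-3.9539)

-5.31 -3.95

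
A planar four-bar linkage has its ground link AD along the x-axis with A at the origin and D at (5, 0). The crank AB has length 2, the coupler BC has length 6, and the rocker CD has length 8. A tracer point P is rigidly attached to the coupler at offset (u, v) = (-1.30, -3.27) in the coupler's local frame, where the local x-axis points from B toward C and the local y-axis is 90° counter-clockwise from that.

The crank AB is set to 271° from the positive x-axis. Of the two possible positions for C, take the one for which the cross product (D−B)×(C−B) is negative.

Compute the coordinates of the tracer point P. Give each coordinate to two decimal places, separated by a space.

A=(0,0), D=(5.00,0)
B = A + 2.00·(cos271°, sin271°) = (0.0349, -1.9997)
|BD| = 5.3527
circle(B,6.00) ∩ circle(D,8.00): a=0.0608, h=5.9997
  candidates: C₊=(-2.1501,3.5883) cross=32.114; C₋=(2.3327,-7.5423) cross=-32.114
  mode - wants cross < 0 → take C=(2.3327,-7.5423) (cross=-32.114)
ex = (C−B)/|BC| = (0.3830,-0.9238); ey = (0.9238,0.3830)
P = B + -1.30·ex + -3.27·ey = (-3.4837,-2.0511)

-3.48 -2.05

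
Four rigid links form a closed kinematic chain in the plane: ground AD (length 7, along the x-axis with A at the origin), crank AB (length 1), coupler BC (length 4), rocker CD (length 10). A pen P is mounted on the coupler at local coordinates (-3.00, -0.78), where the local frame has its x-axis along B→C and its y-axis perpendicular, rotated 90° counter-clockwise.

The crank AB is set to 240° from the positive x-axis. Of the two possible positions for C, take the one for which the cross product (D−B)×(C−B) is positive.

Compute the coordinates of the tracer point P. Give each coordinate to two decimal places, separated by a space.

1.79 -2.95

A=(0,0), D=(7.00,0)
B = A + 1.00·(cos240°, sin240°) = (-0.5000, -0.8660)
|BD| = 7.5498
circle(B,4.00) ∩ circle(D,10.00): a=-1.7881, h=3.5781
  candidates: C₊=(-2.6867,2.4833) cross=27.014; C₋=(-1.8659,-4.6256) cross=-27.014
  mode + wants cross > 0 → take C=(-2.6867,2.4833) (cross=27.014)
ex = (C−B)/|BC| = (-0.5467,0.8373); ey = (-0.8373,-0.5467)
P = B + -3.00·ex + -0.78·ey = (1.7932,-2.9516)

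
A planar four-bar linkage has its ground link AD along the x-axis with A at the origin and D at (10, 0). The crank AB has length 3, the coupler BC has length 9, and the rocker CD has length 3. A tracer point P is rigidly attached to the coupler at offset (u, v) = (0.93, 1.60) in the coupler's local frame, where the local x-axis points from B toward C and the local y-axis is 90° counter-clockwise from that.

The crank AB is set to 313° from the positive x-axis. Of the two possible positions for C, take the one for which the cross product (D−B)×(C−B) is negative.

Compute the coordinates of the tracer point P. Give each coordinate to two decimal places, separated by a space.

3.08 -0.66

A=(0,0), D=(10.00,0)
B = A + 3.00·(cos313°, sin313°) = (2.0460, -2.1941)
|BD| = 8.2511
circle(B,9.00) ∩ circle(D,3.00): a=8.4886, h=2.9906
  candidates: C₊=(9.4338,2.9461) cross=24.675; C₋=(11.0242,-2.8197) cross=-24.675
  mode - wants cross < 0 → take C=(11.0242,-2.8197) (cross=-24.675)
ex = (C−B)/|BC| = (0.9976,-0.0695); ey = (0.0695,0.9976)
P = B + 0.93·ex + 1.60·ey = (3.0850,-0.6626)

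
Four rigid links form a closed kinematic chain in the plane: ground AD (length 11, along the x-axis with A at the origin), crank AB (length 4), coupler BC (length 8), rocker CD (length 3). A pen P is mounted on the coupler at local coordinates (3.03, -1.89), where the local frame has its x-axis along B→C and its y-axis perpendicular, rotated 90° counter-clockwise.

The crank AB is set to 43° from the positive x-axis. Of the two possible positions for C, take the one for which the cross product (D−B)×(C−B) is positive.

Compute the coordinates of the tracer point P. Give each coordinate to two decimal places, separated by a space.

6.02 0.94

A=(0,0), D=(11.00,0)
B = A + 4.00·(cos43°, sin43°) = (2.9254, 2.7280)
|BD| = 8.5230
circle(B,8.00) ∩ circle(D,3.00): a=7.4881, h=2.8158
  candidates: C₊=(10.9208,2.9990) cross=23.999; C₋=(9.1183,-2.3365) cross=-23.999
  mode + wants cross > 0 → take C=(10.9208,2.9990) (cross=23.999)
ex = (C−B)/|BC| = (0.9994,0.0339); ey = (-0.0339,0.9994)
P = B + 3.03·ex + -1.89·ey = (6.0177,0.9417)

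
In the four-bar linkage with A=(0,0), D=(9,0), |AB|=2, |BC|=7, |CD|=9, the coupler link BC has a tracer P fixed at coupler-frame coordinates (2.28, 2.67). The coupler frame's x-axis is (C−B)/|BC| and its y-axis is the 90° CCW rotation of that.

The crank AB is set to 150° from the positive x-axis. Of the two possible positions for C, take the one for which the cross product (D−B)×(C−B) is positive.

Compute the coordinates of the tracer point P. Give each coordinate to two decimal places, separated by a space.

A=(0,0), D=(9.00,0)
B = A + 2.00·(cos150°, sin150°) = (-1.7321, 1.0000)
|BD| = 10.7785
circle(B,7.00) ∩ circle(D,9.00): a=3.9048, h=5.8097
  candidates: C₊=(2.6949,6.4223) cross=62.620; C₋=(1.6169,-5.1469) cross=-62.620
  mode + wants cross > 0 → take C=(2.6949,6.4223) (cross=62.620)
ex = (C−B)/|BC| = (0.6324,0.7746); ey = (-0.7746,0.6324)
P = B + 2.28·ex + 2.67·ey = (-2.3583,4.4547)

-2.36 4.45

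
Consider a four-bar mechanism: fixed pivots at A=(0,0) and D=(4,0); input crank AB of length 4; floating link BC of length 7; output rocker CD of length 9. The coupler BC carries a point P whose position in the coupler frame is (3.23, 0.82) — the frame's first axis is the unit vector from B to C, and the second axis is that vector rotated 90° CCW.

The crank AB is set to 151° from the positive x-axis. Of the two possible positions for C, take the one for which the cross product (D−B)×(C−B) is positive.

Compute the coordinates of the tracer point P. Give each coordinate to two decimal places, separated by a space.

A=(0,0), D=(4.00,0)
B = A + 4.00·(cos151°, sin151°) = (-3.4985, 1.9392)
|BD| = 7.7452
circle(B,7.00) ∩ circle(D,9.00): a=1.8068, h=6.7628
  candidates: C₊=(-0.0560,8.0342) cross=52.379; C₋=(-3.4425,-5.0605) cross=-52.379
  mode + wants cross > 0 → take C=(-0.0560,8.0342) (cross=52.379)
ex = (C−B)/|BC| = (0.4918,0.8707); ey = (-0.8707,0.4918)
P = B + 3.23·ex + 0.82·ey = (-2.6240,5.1549)

-2.62 5.15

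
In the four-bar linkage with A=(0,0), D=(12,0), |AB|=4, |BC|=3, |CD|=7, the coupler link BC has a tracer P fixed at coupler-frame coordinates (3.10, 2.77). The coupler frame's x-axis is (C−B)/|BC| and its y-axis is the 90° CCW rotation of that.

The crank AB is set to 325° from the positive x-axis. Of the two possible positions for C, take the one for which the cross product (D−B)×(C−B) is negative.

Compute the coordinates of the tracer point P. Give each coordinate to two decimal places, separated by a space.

7.27 -1.12

A=(0,0), D=(12.00,0)
B = A + 4.00·(cos325°, sin325°) = (3.2766, -2.2943)
|BD| = 9.0201
circle(B,3.00) ∩ circle(D,7.00): a=2.2927, h=1.9348
  candidates: C₊=(5.0018,0.1600) cross=17.452; C₋=(5.9861,-3.5823) cross=-17.452
  mode - wants cross < 0 → take C=(5.9861,-3.5823) (cross=-17.452)
ex = (C−B)/|BC| = (0.9032,-0.4293); ey = (0.4293,0.9032)
P = B + 3.10·ex + 2.77·ey = (7.2656,-1.1235)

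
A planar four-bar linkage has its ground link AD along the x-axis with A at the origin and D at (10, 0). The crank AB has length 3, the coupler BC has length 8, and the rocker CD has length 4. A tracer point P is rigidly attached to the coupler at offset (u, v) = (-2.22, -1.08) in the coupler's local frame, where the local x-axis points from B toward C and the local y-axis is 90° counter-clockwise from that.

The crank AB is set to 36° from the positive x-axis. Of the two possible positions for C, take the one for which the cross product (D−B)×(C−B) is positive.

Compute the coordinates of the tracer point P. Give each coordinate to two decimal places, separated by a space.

0.60 0.11

A=(0,0), D=(10.00,0)
B = A + 3.00·(cos36°, sin36°) = (2.4271, 1.7634)
|BD| = 7.7755
circle(B,8.00) ∩ circle(D,4.00): a=6.9744, h=3.9189
  candidates: C₊=(10.1085,3.9985) cross=30.472; C₋=(8.3310,-3.6351) cross=-30.472
  mode + wants cross > 0 → take C=(10.1085,3.9985) (cross=30.472)
ex = (C−B)/|BC| = (0.9602,0.2794); ey = (-0.2794,0.9602)
P = B + -2.22·ex + -1.08·ey = (0.5972,0.1061)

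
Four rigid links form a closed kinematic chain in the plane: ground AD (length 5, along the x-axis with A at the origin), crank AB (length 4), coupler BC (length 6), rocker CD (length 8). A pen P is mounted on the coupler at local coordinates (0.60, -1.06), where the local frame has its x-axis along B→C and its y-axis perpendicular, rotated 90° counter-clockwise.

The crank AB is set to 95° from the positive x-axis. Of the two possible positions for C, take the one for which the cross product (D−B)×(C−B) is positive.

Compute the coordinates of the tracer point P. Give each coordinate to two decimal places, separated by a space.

0.80 3.59

A=(0,0), D=(5.00,0)
B = A + 4.00·(cos95°, sin95°) = (-0.3486, 3.9848)
|BD| = 6.6698
circle(B,6.00) ∩ circle(D,8.00): a=1.2359, h=5.8713
  candidates: C₊=(4.1502,7.9547) cross=39.161; C₋=(-2.8653,-1.4619) cross=-39.161
  mode + wants cross > 0 → take C=(4.1502,7.9547) (cross=39.161)
ex = (C−B)/|BC| = (0.7498,0.6617); ey = (-0.6617,0.7498)
P = B + 0.60·ex + -1.06·ey = (0.8026,3.5870)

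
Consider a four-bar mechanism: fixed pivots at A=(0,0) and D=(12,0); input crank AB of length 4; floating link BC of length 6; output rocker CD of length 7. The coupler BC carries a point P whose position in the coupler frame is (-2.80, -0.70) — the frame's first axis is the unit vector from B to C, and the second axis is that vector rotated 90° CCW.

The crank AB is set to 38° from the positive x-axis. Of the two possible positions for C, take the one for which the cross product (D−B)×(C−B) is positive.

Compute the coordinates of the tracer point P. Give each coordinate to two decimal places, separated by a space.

A=(0,0), D=(12.00,0)
B = A + 4.00·(cos38°, sin38°) = (3.1520, 2.4626)
|BD| = 9.1843
circle(B,6.00) ∩ circle(D,7.00): a=3.8844, h=4.5729
  candidates: C₊=(8.1204,5.8265) cross=41.999; C₋=(5.6680,-2.9843) cross=-41.999
  mode + wants cross > 0 → take C=(8.1204,5.8265) (cross=41.999)
ex = (C−B)/|BC| = (0.8281,0.5606); ey = (-0.5606,0.8281)
P = B + -2.80·ex + -0.70·ey = (1.2259,0.3132)

1.23 0.31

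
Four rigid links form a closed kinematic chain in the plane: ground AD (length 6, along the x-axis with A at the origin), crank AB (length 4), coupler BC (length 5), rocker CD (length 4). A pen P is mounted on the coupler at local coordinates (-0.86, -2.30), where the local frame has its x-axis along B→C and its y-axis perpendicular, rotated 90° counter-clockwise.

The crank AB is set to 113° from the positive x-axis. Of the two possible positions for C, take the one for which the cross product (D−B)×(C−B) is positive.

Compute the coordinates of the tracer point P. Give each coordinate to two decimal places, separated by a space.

-2.71 1.51

A=(0,0), D=(6.00,0)
B = A + 4.00·(cos113°, sin113°) = (-1.5629, 3.6820)
|BD| = 8.4116
circle(B,5.00) ∩ circle(D,4.00): a=4.7408, h=1.5890
  candidates: C₊=(3.3951,3.0355) cross=13.366; C₋=(2.0040,0.1781) cross=-13.366
  mode + wants cross > 0 → take C=(3.3951,3.0355) (cross=13.366)
ex = (C−B)/|BC| = (0.9916,-0.1293); ey = (0.1293,0.9916)
P = B + -0.86·ex + -2.30·ey = (-2.7131,1.5125)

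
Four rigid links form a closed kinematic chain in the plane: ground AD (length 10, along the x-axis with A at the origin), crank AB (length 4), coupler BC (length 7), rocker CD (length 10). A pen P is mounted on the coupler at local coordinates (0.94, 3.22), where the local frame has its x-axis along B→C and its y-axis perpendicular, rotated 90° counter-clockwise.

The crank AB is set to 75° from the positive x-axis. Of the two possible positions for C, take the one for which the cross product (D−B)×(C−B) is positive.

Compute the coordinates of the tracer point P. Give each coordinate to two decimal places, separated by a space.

-0.72 6.72

A=(0,0), D=(10.00,0)
B = A + 4.00·(cos75°, sin75°) = (1.0353, 3.8637)
|BD| = 9.7619
circle(B,7.00) ∩ circle(D,10.00): a=2.2687, h=6.6221
  candidates: C₊=(5.7398,9.0471) cross=64.645; C₋=(0.4977,-3.1156) cross=-64.645
  mode + wants cross > 0 → take C=(5.7398,9.0471) (cross=64.645)
ex = (C−B)/|BC| = (0.6721,0.7405); ey = (-0.7405,0.6721)
P = B + 0.94·ex + 3.22·ey = (-0.7174,6.7238)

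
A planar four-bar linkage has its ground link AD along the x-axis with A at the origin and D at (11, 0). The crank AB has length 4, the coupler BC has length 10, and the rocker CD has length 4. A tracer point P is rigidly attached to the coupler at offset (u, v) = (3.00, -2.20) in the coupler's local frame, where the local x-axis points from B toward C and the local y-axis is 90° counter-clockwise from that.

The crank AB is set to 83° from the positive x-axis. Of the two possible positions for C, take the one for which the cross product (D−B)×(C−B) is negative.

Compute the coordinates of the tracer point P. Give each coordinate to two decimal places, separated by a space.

1.29 0.34

A=(0,0), D=(11.00,0)
B = A + 4.00·(cos83°, sin83°) = (0.4875, 3.9702)
|BD| = 11.2372
circle(B,10.00) ∩ circle(D,4.00): a=9.3562, h=3.5301
  candidates: C₊=(10.4875,3.9670) cross=39.669; C₋=(7.9931,-2.6379) cross=-39.669
  mode - wants cross < 0 → take C=(7.9931,-2.6379) (cross=-39.669)
ex = (C−B)/|BC| = (0.7506,-0.6608); ey = (0.6608,0.7506)
P = B + 3.00·ex + -2.20·ey = (1.2854,0.3365)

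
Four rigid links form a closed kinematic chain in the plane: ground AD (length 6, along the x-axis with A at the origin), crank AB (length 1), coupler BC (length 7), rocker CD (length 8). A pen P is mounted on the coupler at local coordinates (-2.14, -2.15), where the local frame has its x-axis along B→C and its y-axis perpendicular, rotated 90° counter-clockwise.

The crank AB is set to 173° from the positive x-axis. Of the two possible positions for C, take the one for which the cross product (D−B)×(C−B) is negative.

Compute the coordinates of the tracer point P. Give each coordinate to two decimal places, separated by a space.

-3.73 1.43

A=(0,0), D=(6.00,0)
B = A + 1.00·(cos173°, sin173°) = (-0.9925, 0.1219)
|BD| = 6.9936
circle(B,7.00) ∩ circle(D,8.00): a=2.4244, h=6.5668
  candidates: C₊=(1.5459,6.6454) cross=45.925; C₋=(1.3171,-6.4861) cross=-45.925
  mode - wants cross < 0 → take C=(1.3171,-6.4861) (cross=-45.925)
ex = (C−B)/|BC| = (0.3299,-0.9440); ey = (0.9440,0.3299)
P = B + -2.14·ex + -2.15·ey = (-3.7282,1.4327)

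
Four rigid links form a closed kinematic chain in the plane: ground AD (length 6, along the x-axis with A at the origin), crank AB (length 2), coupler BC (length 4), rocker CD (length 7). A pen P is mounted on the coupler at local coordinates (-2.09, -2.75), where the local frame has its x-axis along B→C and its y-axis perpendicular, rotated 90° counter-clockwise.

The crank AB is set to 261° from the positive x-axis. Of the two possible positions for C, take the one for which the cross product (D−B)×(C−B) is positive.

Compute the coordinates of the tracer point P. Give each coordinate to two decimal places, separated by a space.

A=(0,0), D=(6.00,0)
B = A + 2.00·(cos261°, sin261°) = (-0.3129, -1.9754)
|BD| = 6.6147
circle(B,4.00) ∩ circle(D,7.00): a=0.8129, h=3.9165
  candidates: C₊=(-0.7067,2.0052) cross=25.907; C₋=(1.6326,-5.4704) cross=-25.907
  mode + wants cross > 0 → take C=(-0.7067,2.0052) (cross=25.907)
ex = (C−B)/|BC| = (-0.0984,0.9951); ey = (-0.9951,-0.0984)
P = B + -2.09·ex + -2.75·ey = (2.6295,-3.7845)

2.63 -3.78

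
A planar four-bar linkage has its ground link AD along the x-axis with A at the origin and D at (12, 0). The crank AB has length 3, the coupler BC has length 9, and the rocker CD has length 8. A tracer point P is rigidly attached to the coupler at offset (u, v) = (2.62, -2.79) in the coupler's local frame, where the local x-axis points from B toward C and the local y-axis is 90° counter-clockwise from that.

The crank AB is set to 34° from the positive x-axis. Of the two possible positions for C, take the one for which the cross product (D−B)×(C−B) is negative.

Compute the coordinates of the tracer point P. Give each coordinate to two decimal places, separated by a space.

A=(0,0), D=(12.00,0)
B = A + 3.00·(cos34°, sin34°) = (2.4871, 1.6776)
|BD| = 9.6597
circle(B,9.00) ∩ circle(D,8.00): a=5.7098, h=6.9569
  candidates: C₊=(9.3183,7.5371) cross=67.201; C₋=(6.9019,-6.1652) cross=-67.201
  mode - wants cross < 0 → take C=(6.9019,-6.1652) (cross=-67.201)
ex = (C−B)/|BC| = (0.4905,-0.8714); ey = (0.8714,0.4905)
P = B + 2.62·ex + -2.79·ey = (1.3411,-1.9741)

1.34 -1.97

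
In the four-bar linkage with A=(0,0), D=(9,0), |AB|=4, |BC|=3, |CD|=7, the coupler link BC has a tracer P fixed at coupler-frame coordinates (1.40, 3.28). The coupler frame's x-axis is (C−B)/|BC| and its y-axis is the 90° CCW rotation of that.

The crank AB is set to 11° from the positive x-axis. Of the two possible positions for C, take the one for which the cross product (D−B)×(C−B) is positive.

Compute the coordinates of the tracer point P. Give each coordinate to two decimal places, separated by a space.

0.38 1.09

A=(0,0), D=(9.00,0)
B = A + 4.00·(cos11°, sin11°) = (3.9265, 0.7632)
|BD| = 5.1306
circle(B,3.00) ∩ circle(D,7.00): a=-1.3329, h=2.6876
  candidates: C₊=(3.0083,3.6192) cross=13.789; C₋=(2.2086,-1.6962) cross=-13.789
  mode + wants cross > 0 → take C=(3.0083,3.6192) (cross=13.789)
ex = (C−B)/|BC| = (-0.3061,0.9520); ey = (-0.9520,-0.3061)
P = B + 1.40·ex + 3.28·ey = (0.3754,1.0921)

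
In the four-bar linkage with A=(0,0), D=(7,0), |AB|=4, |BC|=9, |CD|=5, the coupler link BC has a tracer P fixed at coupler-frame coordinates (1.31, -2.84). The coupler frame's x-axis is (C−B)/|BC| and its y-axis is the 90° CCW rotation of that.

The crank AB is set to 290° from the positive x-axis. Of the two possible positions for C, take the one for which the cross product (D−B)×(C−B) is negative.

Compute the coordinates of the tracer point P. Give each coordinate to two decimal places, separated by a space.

A=(0,0), D=(7.00,0)
B = A + 4.00·(cos290°, sin290°) = (1.3681, -3.7588)
|BD| = 6.7710
circle(B,9.00) ∩ circle(D,5.00): a=7.5208, h=4.9435
  candidates: C₊=(4.8794,4.5280) cross=33.472; C₋=(10.3679,-3.6956) cross=-33.472
  mode - wants cross < 0 → take C=(10.3679,-3.6956) (cross=-33.472)
ex = (C−B)/|BC| = (1.0000,0.0070); ey = (-0.0070,1.0000)
P = B + 1.31·ex + -2.84·ey = (2.6980,-6.5895)

2.70 -6.59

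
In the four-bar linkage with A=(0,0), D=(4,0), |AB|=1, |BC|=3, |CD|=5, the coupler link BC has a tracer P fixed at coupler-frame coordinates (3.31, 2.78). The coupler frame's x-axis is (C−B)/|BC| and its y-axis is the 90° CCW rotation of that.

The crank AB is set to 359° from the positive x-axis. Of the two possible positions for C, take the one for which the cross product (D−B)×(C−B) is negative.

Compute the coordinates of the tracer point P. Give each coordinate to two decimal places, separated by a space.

A=(0,0), D=(4.00,0)
B = A + 1.00·(cos359°, sin359°) = (0.9998, -0.0175)
|BD| = 3.0002
circle(B,3.00) ∩ circle(D,5.00): a=-1.1664, h=2.7640
  candidates: C₊=(-0.1826,2.7397) cross=8.292; C₋=(-0.1504,-2.7882) cross=-8.292
  mode - wants cross < 0 → take C=(-0.1504,-2.7882) (cross=-8.292)
ex = (C−B)/|BC| = (-0.3834,-0.9236); ey = (0.9236,-0.3834)
P = B + 3.31·ex + 2.78·ey = (2.2982,-4.1404)

2.30 -4.14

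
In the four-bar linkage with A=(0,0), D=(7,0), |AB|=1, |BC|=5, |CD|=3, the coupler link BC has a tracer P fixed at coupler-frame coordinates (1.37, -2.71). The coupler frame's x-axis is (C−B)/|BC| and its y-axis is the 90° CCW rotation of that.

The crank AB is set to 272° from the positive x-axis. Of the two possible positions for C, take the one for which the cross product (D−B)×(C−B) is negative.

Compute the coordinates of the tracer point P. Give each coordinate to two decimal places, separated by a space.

A=(0,0), D=(7.00,0)
B = A + 1.00·(cos272°, sin272°) = (0.0349, -0.9994)
|BD| = 7.0364
circle(B,5.00) ∩ circle(D,3.00): a=4.6552, h=1.8247
  candidates: C₊=(4.3837,1.4680) cross=12.839; C₋=(4.9020,-2.1444) cross=-12.839
  mode - wants cross < 0 → take C=(4.9020,-2.1444) (cross=-12.839)
ex = (C−B)/|BC| = (0.9734,-0.2290); ey = (0.2290,0.9734)
P = B + 1.37·ex + -2.71·ey = (0.7479,-3.9511)

0.75 -3.95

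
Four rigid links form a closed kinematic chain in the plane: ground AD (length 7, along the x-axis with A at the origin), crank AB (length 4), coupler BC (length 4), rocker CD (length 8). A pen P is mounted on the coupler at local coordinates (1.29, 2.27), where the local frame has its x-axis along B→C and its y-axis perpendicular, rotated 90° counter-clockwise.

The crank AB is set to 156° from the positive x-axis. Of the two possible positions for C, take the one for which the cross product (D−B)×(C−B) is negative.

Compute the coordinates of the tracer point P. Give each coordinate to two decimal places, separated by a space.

A=(0,0), D=(7.00,0)
B = A + 4.00·(cos156°, sin156°) = (-3.6542, 1.6269)
|BD| = 10.7777
circle(B,4.00) ∩ circle(D,8.00): a=3.1620, h=2.4498
  candidates: C₊=(-0.1586,3.5714) cross=26.403; C₋=(-0.8982,-1.2721) cross=-26.403
  mode - wants cross < 0 → take C=(-0.8982,-1.2721) (cross=-26.403)
ex = (C−B)/|BC| = (0.6890,-0.7248); ey = (0.7248,0.6890)
P = B + 1.29·ex + 2.27·ey = (-1.1202,2.2560)

-1.12 2.26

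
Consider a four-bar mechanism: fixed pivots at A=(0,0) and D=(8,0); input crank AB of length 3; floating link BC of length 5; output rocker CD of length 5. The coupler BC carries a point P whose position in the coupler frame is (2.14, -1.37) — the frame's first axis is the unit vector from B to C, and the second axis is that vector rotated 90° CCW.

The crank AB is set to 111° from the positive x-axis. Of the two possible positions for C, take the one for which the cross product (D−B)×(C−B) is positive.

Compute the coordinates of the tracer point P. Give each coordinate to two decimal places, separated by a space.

A=(0,0), D=(8.00,0)
B = A + 3.00·(cos111°, sin111°) = (-1.0751, 2.8007)
|BD| = 9.4975
circle(B,5.00) ∩ circle(D,5.00): a=4.7487, h=1.5651
  candidates: C₊=(3.9240,2.8959) cross=14.865; C₋=(3.0009,-0.0951) cross=-14.865
  mode + wants cross > 0 → take C=(3.9240,2.8959) (cross=14.865)
ex = (C−B)/|BC| = (0.9998,0.0190); ey = (-0.0190,0.9998)
P = B + 2.14·ex + -1.37·ey = (1.0906,1.4717)

1.09 1.47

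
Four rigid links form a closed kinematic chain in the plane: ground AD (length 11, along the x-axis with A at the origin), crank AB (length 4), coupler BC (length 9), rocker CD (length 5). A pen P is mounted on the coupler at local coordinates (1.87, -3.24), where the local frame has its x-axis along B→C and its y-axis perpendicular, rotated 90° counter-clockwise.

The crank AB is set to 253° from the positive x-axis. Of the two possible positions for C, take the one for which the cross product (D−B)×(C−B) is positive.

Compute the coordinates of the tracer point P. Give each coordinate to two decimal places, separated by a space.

A=(0,0), D=(11.00,0)
B = A + 4.00·(cos253°, sin253°) = (-1.1695, -3.8252)
|BD| = 12.7565
circle(B,9.00) ∩ circle(D,5.00): a=8.5732, h=2.7386
  candidates: C₊=(6.1880,1.3582) cross=34.935; C₋=(7.8304,-3.8670) cross=-34.935
  mode + wants cross > 0 → take C=(6.1880,1.3582) (cross=34.935)
ex = (C−B)/|BC| = (0.8175,0.5759); ey = (-0.5759,0.8175)
P = B + 1.87·ex + -3.24·ey = (2.2253,-5.3969)

2.23 -5.40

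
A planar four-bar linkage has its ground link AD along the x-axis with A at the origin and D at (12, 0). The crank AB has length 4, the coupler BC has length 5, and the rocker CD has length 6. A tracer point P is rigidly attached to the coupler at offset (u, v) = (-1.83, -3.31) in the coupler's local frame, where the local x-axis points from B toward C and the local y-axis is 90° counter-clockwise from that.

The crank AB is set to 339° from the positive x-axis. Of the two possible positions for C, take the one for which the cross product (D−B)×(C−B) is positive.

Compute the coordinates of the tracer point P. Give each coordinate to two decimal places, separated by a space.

A=(0,0), D=(12.00,0)
B = A + 4.00·(cos339°, sin339°) = (3.7343, -1.4335)
|BD| = 8.3891
circle(B,5.00) ∩ circle(D,6.00): a=3.5389, h=3.5322
  candidates: C₊=(6.6176,2.6514) cross=29.631; C₋=(7.8247,-4.3090) cross=-29.631
  mode + wants cross > 0 → take C=(6.6176,2.6514) (cross=29.631)
ex = (C−B)/|BC| = (0.5767,0.8170); ey = (-0.8170,0.5767)
P = B + -1.83·ex + -3.31·ey = (5.3832,-4.8373)

5.38 -4.84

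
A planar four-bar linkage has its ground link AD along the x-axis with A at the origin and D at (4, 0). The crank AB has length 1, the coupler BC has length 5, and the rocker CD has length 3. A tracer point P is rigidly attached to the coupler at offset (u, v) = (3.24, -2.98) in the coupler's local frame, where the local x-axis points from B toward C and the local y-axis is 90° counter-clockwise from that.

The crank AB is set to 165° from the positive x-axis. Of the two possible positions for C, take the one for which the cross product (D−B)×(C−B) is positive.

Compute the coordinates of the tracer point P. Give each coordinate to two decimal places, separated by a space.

3.36 -0.55

A=(0,0), D=(4.00,0)
B = A + 1.00·(cos165°, sin165°) = (-0.9659, 0.2588)
|BD| = 4.9727
circle(B,5.00) ∩ circle(D,3.00): a=4.0951, h=2.8688
  candidates: C₊=(3.2730,2.9106) cross=14.266; C₋=(2.9743,-2.8192) cross=-14.266
  mode + wants cross > 0 → take C=(3.2730,2.9106) (cross=14.266)
ex = (C−B)/|BC| = (0.8478,0.5304); ey = (-0.5304,0.8478)
P = B + 3.24·ex + -2.98·ey = (3.3613,-0.5492)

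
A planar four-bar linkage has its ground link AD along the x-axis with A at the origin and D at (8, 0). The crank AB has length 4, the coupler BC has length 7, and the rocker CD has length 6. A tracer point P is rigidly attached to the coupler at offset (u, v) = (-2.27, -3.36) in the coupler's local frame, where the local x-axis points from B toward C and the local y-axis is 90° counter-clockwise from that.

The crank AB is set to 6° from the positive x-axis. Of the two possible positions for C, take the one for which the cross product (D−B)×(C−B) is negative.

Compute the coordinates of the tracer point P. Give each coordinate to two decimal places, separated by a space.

A=(0,0), D=(8.00,0)
B = A + 4.00·(cos6°, sin6°) = (3.9781, 0.4181)
|BD| = 4.0436
circle(B,7.00) ∩ circle(D,6.00): a=3.6293, h=5.9857
  candidates: C₊=(8.2068,5.9964) cross=24.204; C₋=(6.9690,-5.9108) cross=-24.204
  mode - wants cross < 0 → take C=(6.9690,-5.9108) (cross=-24.204)
ex = (C−B)/|BC| = (0.4273,-0.9041); ey = (0.9041,0.4273)
P = B + -2.27·ex + -3.36·ey = (-0.0297,1.0348)

-0.03 1.03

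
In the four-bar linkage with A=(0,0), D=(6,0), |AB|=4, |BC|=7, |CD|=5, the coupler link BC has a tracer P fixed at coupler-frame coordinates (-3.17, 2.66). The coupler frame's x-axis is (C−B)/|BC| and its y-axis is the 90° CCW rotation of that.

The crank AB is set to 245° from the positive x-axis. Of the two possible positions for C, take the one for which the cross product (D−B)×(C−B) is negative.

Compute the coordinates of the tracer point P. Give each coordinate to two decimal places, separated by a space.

-4.31 -0.42

A=(0,0), D=(6.00,0)
B = A + 4.00·(cos245°, sin245°) = (-1.6905, -3.6252)
|BD| = 8.5021
circle(B,7.00) ∩ circle(D,5.00): a=5.6625, h=4.1154
  candidates: C₊=(1.6767,2.5117) cross=34.990; C₋=(5.1862,-4.9333) cross=-34.990
  mode - wants cross < 0 → take C=(5.1862,-4.9333) (cross=-34.990)
ex = (C−B)/|BC| = (0.9824,-0.1869); ey = (0.1869,0.9824)
P = B + -3.17·ex + 2.66·ey = (-4.3076,-0.4197)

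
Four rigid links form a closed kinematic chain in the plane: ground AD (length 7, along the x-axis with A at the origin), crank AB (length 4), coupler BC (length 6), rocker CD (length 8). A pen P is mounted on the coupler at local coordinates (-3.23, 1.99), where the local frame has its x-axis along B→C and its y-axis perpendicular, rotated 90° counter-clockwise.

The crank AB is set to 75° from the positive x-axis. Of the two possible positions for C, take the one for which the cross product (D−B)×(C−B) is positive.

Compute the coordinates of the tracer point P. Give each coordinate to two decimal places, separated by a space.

-2.70 3.20

A=(0,0), D=(7.00,0)
B = A + 4.00·(cos75°, sin75°) = (1.0353, 3.8637)
|BD| = 7.1068
circle(B,6.00) ∩ circle(D,8.00): a=1.5834, h=5.7873
  candidates: C₊=(5.5106,7.8601) cross=41.129; C₋=(-0.7821,-1.8544) cross=-41.129
  mode + wants cross > 0 → take C=(5.5106,7.8601) (cross=41.129)
ex = (C−B)/|BC| = (0.7459,0.6661); ey = (-0.6661,0.7459)
P = B + -3.23·ex + 1.99·ey = (-2.6994,3.1966)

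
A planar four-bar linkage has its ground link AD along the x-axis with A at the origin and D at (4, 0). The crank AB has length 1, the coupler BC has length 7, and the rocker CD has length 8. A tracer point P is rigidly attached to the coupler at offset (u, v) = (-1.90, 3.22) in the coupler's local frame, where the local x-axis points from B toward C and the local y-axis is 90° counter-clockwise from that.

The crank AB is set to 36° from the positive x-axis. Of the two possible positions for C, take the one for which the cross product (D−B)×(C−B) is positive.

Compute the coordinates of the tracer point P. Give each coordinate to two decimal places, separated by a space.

-2.56 -1.04

A=(0,0), D=(4.00,0)
B = A + 1.00·(cos36°, sin36°) = (0.8090, 0.5878)
|BD| = 3.2447
circle(B,7.00) ∩ circle(D,8.00): a=-0.6892, h=6.9660
  candidates: C₊=(1.3932,7.5634) cross=22.602; C₋=(-1.1307,-6.1381) cross=-22.602
  mode + wants cross > 0 → take C=(1.3932,7.5634) (cross=22.602)
ex = (C−B)/|BC| = (0.0835,0.9965); ey = (-0.9965,0.0835)
P = B + -1.90·ex + 3.22·ey = (-2.5583,-1.0369)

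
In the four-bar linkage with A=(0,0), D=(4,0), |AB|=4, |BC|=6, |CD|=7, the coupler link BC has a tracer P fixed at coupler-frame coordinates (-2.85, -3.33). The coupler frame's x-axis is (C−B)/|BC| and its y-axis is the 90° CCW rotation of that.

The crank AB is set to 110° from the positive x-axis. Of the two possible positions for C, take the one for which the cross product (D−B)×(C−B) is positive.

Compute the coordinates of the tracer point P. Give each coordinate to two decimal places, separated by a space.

A=(0,0), D=(4.00,0)
B = A + 4.00·(cos110°, sin110°) = (-1.3681, 3.7588)
|BD| = 6.5532
circle(B,6.00) ∩ circle(D,7.00): a=2.2847, h=5.5480
  candidates: C₊=(3.6856,6.9929) cross=36.357; C₋=(-2.6787,-2.0963) cross=-36.357
  mode + wants cross > 0 → take C=(3.6856,6.9929) (cross=36.357)
ex = (C−B)/|BC| = (0.8423,0.5390); ey = (-0.5390,0.8423)
P = B + -2.85·ex + -3.33·ey = (-1.9736,-0.5823)

-1.97 -0.58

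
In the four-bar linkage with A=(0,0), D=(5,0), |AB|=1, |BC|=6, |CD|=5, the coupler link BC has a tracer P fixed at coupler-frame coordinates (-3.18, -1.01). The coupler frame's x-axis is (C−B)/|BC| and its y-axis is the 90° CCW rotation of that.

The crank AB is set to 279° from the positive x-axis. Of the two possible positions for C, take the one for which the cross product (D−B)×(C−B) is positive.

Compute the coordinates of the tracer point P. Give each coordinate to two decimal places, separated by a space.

-0.28 -4.30

A=(0,0), D=(5.00,0)
B = A + 1.00·(cos279°, sin279°) = (0.1564, -0.9877)
|BD| = 4.9432
circle(B,6.00) ∩ circle(D,5.00): a=3.5843, h=4.8118
  candidates: C₊=(2.7070,4.4432) cross=23.786; C₋=(4.6298,-4.9863) cross=-23.786
  mode + wants cross > 0 → take C=(2.7070,4.4432) (cross=23.786)
ex = (C−B)/|BC| = (0.4251,0.9051); ey = (-0.9051,0.4251)
P = B + -3.18·ex + -1.01·ey = (-0.2812,-4.2954)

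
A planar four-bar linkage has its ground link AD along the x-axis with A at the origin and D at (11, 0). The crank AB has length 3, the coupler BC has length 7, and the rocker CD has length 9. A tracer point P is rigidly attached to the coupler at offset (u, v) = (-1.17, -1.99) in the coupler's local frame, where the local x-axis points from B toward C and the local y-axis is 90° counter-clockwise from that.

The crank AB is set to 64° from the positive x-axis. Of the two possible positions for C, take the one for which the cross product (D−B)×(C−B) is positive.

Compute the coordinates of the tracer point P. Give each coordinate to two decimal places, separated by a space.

1.90 0.46

A=(0,0), D=(11.00,0)
B = A + 3.00·(cos64°, sin64°) = (1.3151, 2.6964)
|BD| = 10.0532
circle(B,7.00) ∩ circle(D,9.00): a=3.4351, h=6.0992
  candidates: C₊=(6.2602,7.6508) cross=61.317; C₋=(2.9885,-4.1007) cross=-61.317
  mode + wants cross > 0 → take C=(6.2602,7.6508) (cross=61.317)
ex = (C−B)/|BC| = (0.7064,0.7078); ey = (-0.7078,0.7064)
P = B + -1.17·ex + -1.99·ey = (1.8970,0.4625)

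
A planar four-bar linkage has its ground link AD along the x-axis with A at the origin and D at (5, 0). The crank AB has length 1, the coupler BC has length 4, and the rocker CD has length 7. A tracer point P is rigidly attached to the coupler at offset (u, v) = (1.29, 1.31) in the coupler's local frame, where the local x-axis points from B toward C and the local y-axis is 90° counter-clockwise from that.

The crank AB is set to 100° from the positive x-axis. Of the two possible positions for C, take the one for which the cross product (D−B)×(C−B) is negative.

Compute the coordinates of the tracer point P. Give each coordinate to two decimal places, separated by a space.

A=(0,0), D=(5.00,0)
B = A + 1.00·(cos100°, sin100°) = (-0.1736, 0.9848)
|BD| = 5.2665
circle(B,4.00) ∩ circle(D,7.00): a=-0.4997, h=3.9687
  candidates: C₊=(0.0776,4.9769) cross=20.901; C₋=(-1.4067,-2.8204) cross=-20.901
  mode - wants cross < 0 → take C=(-1.4067,-2.8204) (cross=-20.901)
ex = (C−B)/|BC| = (-0.3083,-0.9513); ey = (0.9513,-0.3083)
P = B + 1.29·ex + 1.31·ey = (0.6749,-0.6462)

0.67 -0.65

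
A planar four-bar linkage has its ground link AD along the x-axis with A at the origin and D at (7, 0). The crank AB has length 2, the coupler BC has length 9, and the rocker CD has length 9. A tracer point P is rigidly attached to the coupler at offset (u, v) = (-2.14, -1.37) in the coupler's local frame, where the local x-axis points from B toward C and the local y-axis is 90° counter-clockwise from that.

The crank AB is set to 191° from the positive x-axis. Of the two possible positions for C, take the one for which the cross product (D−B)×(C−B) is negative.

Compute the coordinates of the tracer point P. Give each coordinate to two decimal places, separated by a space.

A=(0,0), D=(7.00,0)
B = A + 2.00·(cos191°, sin191°) = (-1.9633, -0.3816)
|BD| = 8.9714
circle(B,9.00) ∩ circle(D,9.00): a=4.4857, h=7.8025
  candidates: C₊=(2.1865,7.6046) cross=69.999; C₋=(2.8503,-7.9862) cross=-69.999
  mode - wants cross < 0 → take C=(2.8503,-7.9862) (cross=-69.999)
ex = (C−B)/|BC| = (0.5348,-0.8450); ey = (0.8450,0.5348)
P = B + -2.14·ex + -1.37·ey = (-4.2654,0.6939)

-4.27 0.69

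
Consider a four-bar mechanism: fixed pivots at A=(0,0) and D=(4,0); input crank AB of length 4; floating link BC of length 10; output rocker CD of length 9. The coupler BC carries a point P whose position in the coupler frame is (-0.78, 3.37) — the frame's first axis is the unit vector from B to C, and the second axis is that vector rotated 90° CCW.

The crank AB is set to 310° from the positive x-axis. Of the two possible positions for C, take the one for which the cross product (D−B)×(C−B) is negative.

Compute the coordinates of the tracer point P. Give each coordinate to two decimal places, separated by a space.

1.69 0.28

A=(0,0), D=(4.00,0)
B = A + 4.00·(cos310°, sin310°) = (2.5712, -3.0642)
|BD| = 3.3809
circle(B,10.00) ∩ circle(D,9.00): a=4.5003, h=8.9301
  candidates: C₊=(-3.6204,4.7885) cross=30.192; C₋=(12.5665,-2.7595) cross=-30.192
  mode - wants cross < 0 → take C=(12.5665,-2.7595) (cross=-30.192)
ex = (C−B)/|BC| = (0.9995,0.0305); ey = (-0.0305,0.9995)
P = B + -0.78·ex + 3.37·ey = (1.6888,0.2805)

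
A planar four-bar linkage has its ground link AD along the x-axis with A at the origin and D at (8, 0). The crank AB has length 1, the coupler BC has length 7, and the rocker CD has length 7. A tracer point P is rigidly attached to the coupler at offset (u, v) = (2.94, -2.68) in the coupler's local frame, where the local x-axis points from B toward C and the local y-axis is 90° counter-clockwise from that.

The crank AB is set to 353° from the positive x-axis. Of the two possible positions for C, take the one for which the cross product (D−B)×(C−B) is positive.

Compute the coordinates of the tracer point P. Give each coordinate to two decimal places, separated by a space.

4.76 1.15

A=(0,0), D=(8.00,0)
B = A + 1.00·(cos353°, sin353°) = (0.9925, -0.1219)
|BD| = 7.0085
circle(B,7.00) ∩ circle(D,7.00): a=3.5043, h=6.0597
  candidates: C₊=(4.3909,5.9979) cross=42.470; C₋=(4.6016,-6.1197) cross=-42.470
  mode + wants cross > 0 → take C=(4.3909,5.9979) (cross=42.470)
ex = (C−B)/|BC| = (0.4855,0.8742); ey = (-0.8742,0.4855)
P = B + 2.94·ex + -2.68·ey = (4.7628,1.1473)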